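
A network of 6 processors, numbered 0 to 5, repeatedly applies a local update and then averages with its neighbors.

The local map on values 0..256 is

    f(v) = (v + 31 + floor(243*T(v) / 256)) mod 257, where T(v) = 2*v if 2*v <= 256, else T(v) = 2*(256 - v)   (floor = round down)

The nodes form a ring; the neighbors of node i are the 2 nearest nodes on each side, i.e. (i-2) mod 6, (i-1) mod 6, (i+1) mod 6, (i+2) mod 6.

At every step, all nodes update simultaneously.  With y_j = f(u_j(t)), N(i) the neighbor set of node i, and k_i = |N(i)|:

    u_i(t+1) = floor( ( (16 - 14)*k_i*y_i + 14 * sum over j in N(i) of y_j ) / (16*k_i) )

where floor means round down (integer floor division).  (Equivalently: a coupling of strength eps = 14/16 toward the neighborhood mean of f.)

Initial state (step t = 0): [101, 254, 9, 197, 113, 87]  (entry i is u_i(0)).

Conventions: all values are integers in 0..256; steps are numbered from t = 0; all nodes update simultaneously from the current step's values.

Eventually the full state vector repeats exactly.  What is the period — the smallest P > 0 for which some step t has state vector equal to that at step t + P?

Simulating step by step:
t=0: [101, 254, 9, 197, 113, 87]
t=1: [55, 54, 68, 57, 63, 64]
t=2: [208, 204, 200, 209, 208, 198]
t=3: [77, 76, 74, 77, 76, 74]
t=4: [248, 249, 251, 248, 249, 251]
t=5: [35, 35, 36, 35, 35, 36]
t=6: [133, 133, 132, 133, 133, 132]
t=7: [140, 140, 140, 140, 140, 140]
t=8: [134, 134, 134, 134, 134, 134]
t=9: [139, 139, 139, 139, 139, 139]
t=10: [135, 135, 135, 135, 135, 135]
t=11: [138, 138, 138, 138, 138, 138]
t=12: [136, 136, 136, 136, 136, 136]
t=13: [137, 137, 137, 137, 137, 137]
t=14: [136, 136, 136, 136, 136, 136]

Answer: 2
Key observation: The state at step 12, [136, 136, 136, 136, 136, 136], reappears at step 14 — and no state repeats earlier — so the cycle the system enters has period 2.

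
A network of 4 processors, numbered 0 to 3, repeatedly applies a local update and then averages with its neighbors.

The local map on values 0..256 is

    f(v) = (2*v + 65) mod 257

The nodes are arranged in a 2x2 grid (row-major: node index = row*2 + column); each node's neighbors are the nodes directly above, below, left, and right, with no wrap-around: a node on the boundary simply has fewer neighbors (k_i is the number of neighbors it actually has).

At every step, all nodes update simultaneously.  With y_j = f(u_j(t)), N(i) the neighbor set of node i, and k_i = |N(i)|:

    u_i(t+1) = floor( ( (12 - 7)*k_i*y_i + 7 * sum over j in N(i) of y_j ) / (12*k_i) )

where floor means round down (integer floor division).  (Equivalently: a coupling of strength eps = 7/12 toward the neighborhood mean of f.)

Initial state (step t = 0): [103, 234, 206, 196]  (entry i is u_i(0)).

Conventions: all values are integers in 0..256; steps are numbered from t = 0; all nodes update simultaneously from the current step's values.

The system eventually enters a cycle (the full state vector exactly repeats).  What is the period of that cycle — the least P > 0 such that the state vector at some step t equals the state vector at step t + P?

Simulating step by step:
t=0: [103, 234, 206, 196]
t=1: [75, 70, 154, 153]
t=2: [183, 181, 144, 141]
t=3: [150, 147, 117, 115]
t=4: [87, 85, 60, 57]
t=5: [222, 219, 199, 197]
t=6: [236, 234, 218, 216]
t=7: [86, 84, 178, 176]
t=8: [214, 212, 184, 182]
t=9: [217, 215, 192, 190]
t=10: [226, 224, 205, 203]
t=11: [139, 169, 154, 227]
t=12: [112, 87, 74, 78]
t=13: [145, 173, 162, 223]
t=14: [124, 166, 157, 189]
t=15: [99, 128, 121, 153]
t=16: [35, 61, 55, 80]
t=17: [161, 182, 177, 199]
t=18: [151, 169, 165, 183]
t=19: [128, 143, 140, 155]
t=20: [79, 92, 89, 102]
t=21: [236, 172, 169, 148]
t=22: [96, 100, 97, 130]
t=23: [2, 23, 20, 31]
t=24: [91, 103, 100, 115]
t=25: [109, 88, 86, 22]
t=26: [150, 139, 138, 184]
t=27: [94, 118, 117, 122]
t=28: [130, 107, 106, 46]
t=29: [40, 74, 73, 77]
t=30: [184, 194, 194, 214]
t=31: [187, 201, 201, 212]
t=32: [198, 208, 208, 219]
t=33: [215, 224, 224, 233]
t=34: [248, 181, 181, 156]
t=35: [118, 119, 119, 149]
t=36: [45, 62, 62, 71]
t=37: [174, 184, 184, 196]
t=38: [167, 177, 177, 186]
t=39: [153, 161, 161, 169]
t=40: [123, 130, 130, 136]
t=41: [62, 67, 67, 73]
t=42: [194, 199, 199, 204]
t=43: [201, 206, 206, 210]
t=44: [215, 219, 219, 223]
t=45: [242, 246, 246, 249]
t=46: [39, 42, 42, 45]
t=47: [146, 149, 149, 151]
t=48: [103, 105, 105, 107]
t=49: [16, 18, 18, 19]
t=50: [99, 100, 100, 101]
t=51: [7, 8, 8, 8]
t=52: [80, 80, 80, 81]
t=53: [225, 225, 225, 225]
t=54: [1, 1, 1, 1]
t=55: [67, 67, 67, 67]
t=56: [199, 199, 199, 199]
t=57: [206, 206, 206, 206]
t=58: [220, 220, 220, 220]
t=59: [248, 248, 248, 248]
t=60: [47, 47, 47, 47]
t=61: [159, 159, 159, 159]
t=62: [126, 126, 126, 126]
t=63: [60, 60, 60, 60]
t=64: [185, 185, 185, 185]
t=65: [178, 178, 178, 178]
t=66: [164, 164, 164, 164]
t=67: [136, 136, 136, 136]
t=68: [80, 80, 80, 80]
t=69: [225, 225, 225, 225]

Answer: 16
Key observation: The state at step 53, [225, 225, 225, 225], reappears at step 69 — and no state repeats earlier — so the cycle the system enters has period 16.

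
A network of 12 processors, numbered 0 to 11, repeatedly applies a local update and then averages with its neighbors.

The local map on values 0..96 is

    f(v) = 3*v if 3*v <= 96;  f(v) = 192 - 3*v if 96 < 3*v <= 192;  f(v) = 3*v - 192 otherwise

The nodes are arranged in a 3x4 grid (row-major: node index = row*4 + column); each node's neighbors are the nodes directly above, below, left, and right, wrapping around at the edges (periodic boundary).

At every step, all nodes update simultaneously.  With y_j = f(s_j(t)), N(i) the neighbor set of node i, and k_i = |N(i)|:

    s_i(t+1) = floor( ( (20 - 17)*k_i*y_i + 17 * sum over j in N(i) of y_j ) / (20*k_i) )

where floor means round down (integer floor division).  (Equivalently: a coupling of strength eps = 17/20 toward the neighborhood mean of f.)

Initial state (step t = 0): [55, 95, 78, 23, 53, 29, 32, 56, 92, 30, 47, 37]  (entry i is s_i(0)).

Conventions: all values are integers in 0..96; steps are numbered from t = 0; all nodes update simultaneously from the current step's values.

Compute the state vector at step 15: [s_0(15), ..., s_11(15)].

Simulating step by step:
t=0: [55, 95, 78, 23, 53, 29, 32, 56, 92, 30, 47, 37]
t=1: [63, 66, 71, 47, 52, 79, 57, 62, 61, 80, 73, 60]
t=2: [22, 25, 25, 16, 18, 30, 24, 26, 22, 25, 25, 21]
t=3: [61, 76, 68, 67, 71, 72, 78, 62, 64, 76, 71, 66]
t=4: [15, 22, 24, 8, 11, 32, 19, 17, 15, 22, 23, 8]
t=5: [42, 69, 56, 44, 55, 61, 69, 36, 42, 68, 56, 43]
t=6: [45, 25, 27, 59, 51, 16, 32, 47, 45, 26, 27, 59]
t=7: [48, 67, 68, 45, 51, 68, 69, 42, 48, 67, 69, 45]
t=8: [39, 18, 22, 47, 42, 17, 24, 45, 39, 19, 22, 48]
t=9: [63, 61, 61, 59, 64, 60, 61, 58, 63, 60, 61, 60]
t=10: [6, 9, 10, 11, 7, 8, 11, 10, 6, 8, 10, 11]
t=11: [23, 24, 30, 28, 22, 25, 29, 30, 23, 24, 30, 28]
t=12: [72, 75, 84, 83, 74, 74, 86, 81, 72, 75, 84, 83]
t=13: [34, 36, 54, 49, 31, 38, 52, 52, 34, 36, 54, 49]
t=14: [79, 72, 45, 49, 76, 74, 42, 51, 79, 72, 45, 49]
t=15: [38, 36, 49, 46, 39, 36, 48, 46, 38, 36, 49, 46]

Answer: [38, 36, 49, 46, 39, 36, 48, 46, 38, 36, 49, 46]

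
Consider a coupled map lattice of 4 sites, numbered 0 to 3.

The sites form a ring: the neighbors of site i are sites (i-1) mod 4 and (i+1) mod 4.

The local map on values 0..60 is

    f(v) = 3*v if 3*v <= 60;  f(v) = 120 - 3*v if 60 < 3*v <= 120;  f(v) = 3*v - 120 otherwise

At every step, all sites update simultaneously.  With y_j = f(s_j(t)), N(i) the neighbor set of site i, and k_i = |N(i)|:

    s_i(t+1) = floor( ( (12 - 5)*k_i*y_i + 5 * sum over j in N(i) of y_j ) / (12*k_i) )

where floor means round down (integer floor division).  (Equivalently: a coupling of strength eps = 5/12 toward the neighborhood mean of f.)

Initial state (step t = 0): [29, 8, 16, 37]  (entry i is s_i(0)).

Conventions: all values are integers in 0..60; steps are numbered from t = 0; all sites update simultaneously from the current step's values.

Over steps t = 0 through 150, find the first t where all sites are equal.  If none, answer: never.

Simulating step by step:
t=0: [29, 8, 16, 37]  (not all equal)
t=1: [26, 30, 34, 22]  (not all equal)
t=2: [42, 30, 28, 44]  (not all equal)
t=3: [12, 26, 29, 15]  (not all equal)
t=4: [39, 38, 37, 40]  (not all equal)
t=5: [3, 6, 6, 2]  (not all equal)
t=6: [10, 16, 15, 9]  (not all equal)
t=7: [33, 43, 41, 31]  (not all equal)
t=8: [19, 10, 9, 20]  (not all equal)
t=9: [52, 35, 34, 52]  (not all equal)
t=10: [31, 20, 21, 32]  (not all equal)
t=11: [33, 52, 50, 31]  (not all equal)
t=12: [25, 31, 30, 26]  (not all equal)
t=13: [40, 31, 31, 40]  (not all equal)
t=14: [5, 21, 21, 5]  (not all equal)
t=15: [23, 48, 48, 23]  (not all equal)
t=16: [45, 29, 29, 45]  (not all equal)
t=17: [18, 29, 29, 18]  (not all equal)
t=18: [49, 37, 37, 49]  (not all equal)
t=19: [23, 12, 12, 23]  (not all equal)
t=20: [47, 39, 39, 47]  (not all equal)
t=21: [17, 6, 6, 17]  (not all equal)
t=22: [44, 24, 24, 44]  (not all equal)
t=23: [19, 40, 40, 19]  (not all equal)
t=24: [45, 11, 11, 45]  (not all equal)
t=25: [18, 29, 29, 18]  (not all equal)

Answer: never
Key observation: The state at step 17 reappears at step 25 — the system is in a cycle of period 8 from step 17 on.  No step 0..25 is synchronized, and the cycle repeats forever, so no step up to 150 (or ever) has all sites equal.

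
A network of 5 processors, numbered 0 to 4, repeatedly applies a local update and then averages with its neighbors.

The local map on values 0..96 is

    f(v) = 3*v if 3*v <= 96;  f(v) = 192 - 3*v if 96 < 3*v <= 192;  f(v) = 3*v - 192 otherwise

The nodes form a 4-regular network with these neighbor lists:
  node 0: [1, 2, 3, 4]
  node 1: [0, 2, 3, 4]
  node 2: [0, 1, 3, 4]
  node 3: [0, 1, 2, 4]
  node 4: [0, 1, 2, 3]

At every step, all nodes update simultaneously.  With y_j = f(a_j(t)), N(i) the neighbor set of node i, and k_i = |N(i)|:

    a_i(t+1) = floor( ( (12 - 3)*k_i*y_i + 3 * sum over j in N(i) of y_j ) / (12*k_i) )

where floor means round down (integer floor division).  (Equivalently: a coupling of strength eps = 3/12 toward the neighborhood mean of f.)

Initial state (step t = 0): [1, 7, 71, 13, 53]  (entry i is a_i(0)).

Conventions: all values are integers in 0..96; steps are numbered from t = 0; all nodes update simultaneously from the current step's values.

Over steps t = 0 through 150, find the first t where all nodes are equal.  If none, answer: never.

Simulating step by step:
t=0: [1, 7, 71, 13, 53]  (not all equal)
t=1: [9, 21, 21, 34, 30]  (not all equal)
t=2: [39, 64, 64, 82, 82]  (not all equal)
t=3: [63, 11, 11, 48, 48]  (not all equal)
t=4: [12, 33, 33, 43, 43]  (not all equal)
t=5: [46, 85, 85, 65, 65]  (not all equal)
t=6: [48, 54, 54, 13, 13]  (not all equal)
t=7: [44, 32, 32, 38, 38]  (not all equal)
t=8: [66, 91, 91, 79, 79]  (not all equal)
t=9: [20, 71, 71, 47, 47]  (not all equal)
t=10: [54, 27, 27, 47, 47]  (not all equal)
t=11: [39, 74, 74, 53, 53]  (not all equal)
t=12: [64, 33, 33, 35, 35]  (not all equal)
t=13: [22, 86, 86, 82, 82]  (not all equal)
t=14: [64, 64, 64, 56, 56]  (not all equal)
t=15: [3, 3, 3, 19, 19]  (not all equal)
t=16: [15, 15, 15, 48, 48]  (not all equal)
t=17: [45, 45, 45, 47, 47]  (not all equal)
t=18: [56, 56, 56, 52, 52]  (not all equal)
t=19: [25, 25, 25, 33, 33]  (not all equal)
t=20: [77, 77, 77, 89, 89]  (not all equal)
t=21: [43, 43, 43, 68, 68]  (not all equal)
t=22: [56, 56, 56, 21, 21]  (not all equal)
t=23: [28, 28, 28, 55, 55]  (not all equal)
t=24: [76, 76, 76, 37, 37]  (not all equal)
t=25: [41, 41, 41, 72, 72]  (not all equal)
t=26: [63, 63, 63, 32, 32]  (not all equal)
t=27: [14, 14, 14, 78, 78]  (not all equal)
t=28: [42, 42, 42, 42, 42]  (all equal)

Answer: 28
Key observation: Synchronization is absorbing here: once all nodes are equal they stay equal, and step 28 is the first all-equal step.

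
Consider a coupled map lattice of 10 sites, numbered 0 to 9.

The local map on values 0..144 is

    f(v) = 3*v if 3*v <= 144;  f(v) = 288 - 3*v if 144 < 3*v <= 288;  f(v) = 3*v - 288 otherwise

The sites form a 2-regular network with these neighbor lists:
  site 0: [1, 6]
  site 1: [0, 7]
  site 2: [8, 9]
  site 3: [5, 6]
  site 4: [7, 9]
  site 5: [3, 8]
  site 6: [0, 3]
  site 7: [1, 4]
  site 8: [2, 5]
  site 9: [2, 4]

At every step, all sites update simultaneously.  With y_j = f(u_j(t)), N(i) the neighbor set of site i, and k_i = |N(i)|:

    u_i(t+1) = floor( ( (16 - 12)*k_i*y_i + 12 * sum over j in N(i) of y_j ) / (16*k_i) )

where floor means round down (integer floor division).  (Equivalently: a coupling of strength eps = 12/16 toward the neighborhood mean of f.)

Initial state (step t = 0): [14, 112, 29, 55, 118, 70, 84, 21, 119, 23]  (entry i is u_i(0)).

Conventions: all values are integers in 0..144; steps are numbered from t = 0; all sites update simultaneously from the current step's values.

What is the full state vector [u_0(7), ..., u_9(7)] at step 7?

Simulating step by step:
t=0: [14, 112, 29, 55, 118, 70, 84, 21, 119, 23]
t=1: [42, 51, 73, 73, 66, 91, 70, 58, 79, 74]
t=2: [111, 123, 61, 52, 90, 48, 92, 112, 44, 76]
t=3: [46, 55, 98, 91, 45, 135, 69, 49, 126, 61]
t=4: [111, 135, 74, 78, 126, 68, 77, 132, 68, 79]
t=5: [76, 86, 67, 66, 82, 72, 51, 104, 77, 71]
t=6: [76, 39, 71, 100, 47, 73, 90, 33, 73, 67]
t=7: [65, 88, 77, 35, 105, 47, 31, 121, 71, 102]

Answer: [65, 88, 77, 35, 105, 47, 31, 121, 71, 102]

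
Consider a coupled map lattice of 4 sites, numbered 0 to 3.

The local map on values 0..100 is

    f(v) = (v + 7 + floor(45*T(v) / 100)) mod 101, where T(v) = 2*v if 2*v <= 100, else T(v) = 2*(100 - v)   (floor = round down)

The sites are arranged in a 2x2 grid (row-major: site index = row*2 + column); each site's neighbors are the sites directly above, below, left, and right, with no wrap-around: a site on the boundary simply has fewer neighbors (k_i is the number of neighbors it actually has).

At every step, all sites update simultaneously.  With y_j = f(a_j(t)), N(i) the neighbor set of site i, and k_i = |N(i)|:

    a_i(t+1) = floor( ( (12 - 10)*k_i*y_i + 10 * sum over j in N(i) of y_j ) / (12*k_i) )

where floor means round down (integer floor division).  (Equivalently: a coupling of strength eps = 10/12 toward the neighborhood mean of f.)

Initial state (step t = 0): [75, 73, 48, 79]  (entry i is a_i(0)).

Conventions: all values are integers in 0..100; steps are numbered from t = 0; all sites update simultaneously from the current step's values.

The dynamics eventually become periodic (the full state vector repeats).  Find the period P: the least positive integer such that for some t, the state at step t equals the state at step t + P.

Simulating step by step:
t=0: [75, 73, 48, 79]
t=1: [42, 3, 18, 42]
t=2: [36, 73, 78, 36]
t=3: [15, 63, 63, 15]
t=4: [7, 29, 29, 7]
t=5: [55, 27, 27, 55]
t=6: [48, 10, 10, 48]
t=7: [38, 86, 86, 38]
t=8: [16, 66, 66, 16]
t=9: [7, 31, 31, 7]
t=10: [57, 27, 27, 57]
t=11: [48, 10, 10, 48]

Answer: 5
Key observation: The state at step 6, [48, 10, 10, 48], reappears at step 11 — and no state repeats earlier — so the cycle the system enters has period 5.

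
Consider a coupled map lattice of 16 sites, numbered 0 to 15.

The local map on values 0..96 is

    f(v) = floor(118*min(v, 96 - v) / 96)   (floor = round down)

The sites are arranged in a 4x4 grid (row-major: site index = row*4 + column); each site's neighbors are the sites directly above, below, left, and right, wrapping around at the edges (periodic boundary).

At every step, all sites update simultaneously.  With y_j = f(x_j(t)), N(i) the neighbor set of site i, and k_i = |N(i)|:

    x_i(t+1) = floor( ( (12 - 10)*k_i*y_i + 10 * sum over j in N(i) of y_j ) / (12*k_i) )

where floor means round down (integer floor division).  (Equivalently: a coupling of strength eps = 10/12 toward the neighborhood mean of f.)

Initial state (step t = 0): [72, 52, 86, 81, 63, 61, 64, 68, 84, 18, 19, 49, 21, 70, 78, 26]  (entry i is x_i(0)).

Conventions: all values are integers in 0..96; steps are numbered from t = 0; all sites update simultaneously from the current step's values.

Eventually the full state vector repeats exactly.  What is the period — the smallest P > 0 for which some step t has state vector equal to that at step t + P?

Answer: 2
Key observation: The state at step 5, [51, 54, 51, 54, 53, 51, 53, 51, 51, 54, 51, 54, 54, 52, 54, 52], reappears at step 7 — and no state repeats earlier — so the cycle the system enters has period 2.

Derivation:
t=0: [72, 52, 86, 81, 63, 61, 64, 68, 84, 18, 19, 49, 21, 70, 78, 26]
t=1: [33, 32, 29, 25, 31, 39, 29, 37, 32, 26, 33, 30, 26, 30, 23, 30]
t=2: [35, 39, 33, 37, 41, 37, 40, 36, 34, 38, 33, 39, 36, 32, 35, 32]
t=3: [45, 42, 45, 42, 44, 47, 43, 47, 45, 42, 45, 42, 41, 44, 40, 43]
t=4: [52, 54, 51, 54, 55, 52, 55, 52, 52, 54, 51, 54, 53, 50, 53, 50]
t=5: [51, 54, 51, 54, 53, 51, 53, 51, 51, 54, 51, 54, 54, 52, 54, 52]
t=6: [51, 54, 51, 54, 54, 52, 54, 52, 51, 54, 51, 54, 53, 51, 53, 51]
t=7: [51, 54, 51, 54, 53, 51, 53, 51, 51, 54, 51, 54, 54, 52, 54, 52]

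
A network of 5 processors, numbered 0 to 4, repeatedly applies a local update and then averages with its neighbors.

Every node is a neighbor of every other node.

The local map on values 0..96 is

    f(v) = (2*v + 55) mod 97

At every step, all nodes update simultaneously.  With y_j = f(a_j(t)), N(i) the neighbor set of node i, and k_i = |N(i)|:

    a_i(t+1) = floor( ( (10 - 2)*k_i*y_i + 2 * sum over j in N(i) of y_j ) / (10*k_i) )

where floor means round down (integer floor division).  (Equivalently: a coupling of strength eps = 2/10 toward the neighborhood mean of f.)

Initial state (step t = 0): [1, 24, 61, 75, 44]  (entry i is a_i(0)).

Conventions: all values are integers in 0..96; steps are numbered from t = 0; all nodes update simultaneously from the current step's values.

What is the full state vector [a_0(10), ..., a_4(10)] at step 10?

Simulating step by step:
t=0: [1, 24, 61, 75, 44]
t=1: [52, 14, 70, 18, 44]
t=2: [60, 76, 14, 82, 48]
t=3: [71, 22, 74, 31, 53]
t=4: [7, 6, 11, 19, 52]
t=5: [70, 68, 76, 88, 64]
t=6: [12, 82, 21, 39, 76]
t=7: [66, 26, 7, 34, 17]
t=8: [81, 21, 65, 33, 80]
t=9: [25, 7, 73, 25, 23]
t=10: [10, 56, 10, 10, 7]

Answer: [10, 56, 10, 10, 7]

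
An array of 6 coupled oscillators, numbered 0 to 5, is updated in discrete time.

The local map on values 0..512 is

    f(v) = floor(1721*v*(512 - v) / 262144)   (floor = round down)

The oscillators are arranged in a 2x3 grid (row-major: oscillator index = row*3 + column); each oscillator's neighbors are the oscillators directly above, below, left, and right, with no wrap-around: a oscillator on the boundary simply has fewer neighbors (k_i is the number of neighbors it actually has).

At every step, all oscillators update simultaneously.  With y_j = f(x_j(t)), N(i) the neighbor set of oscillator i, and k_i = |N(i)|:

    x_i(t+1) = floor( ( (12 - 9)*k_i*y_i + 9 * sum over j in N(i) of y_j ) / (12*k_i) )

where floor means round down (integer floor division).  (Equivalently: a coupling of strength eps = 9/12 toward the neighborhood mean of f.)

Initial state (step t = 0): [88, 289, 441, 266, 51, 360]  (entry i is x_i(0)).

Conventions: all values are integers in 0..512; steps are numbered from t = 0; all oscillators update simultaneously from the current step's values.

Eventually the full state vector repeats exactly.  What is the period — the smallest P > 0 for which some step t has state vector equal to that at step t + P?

Simulating step by step:
t=0: [88, 289, 441, 266, 51, 360]
t=1: [380, 256, 344, 256, 341, 224]
t=2: [404, 380, 414, 374, 416, 391]
t=3: [321, 285, 306, 290, 309, 275]
t=4: [417, 412, 422, 410, 421, 415]
t=5: [269, 257, 262, 260, 264, 253]
t=6: [429, 429, 430, 429, 429, 429]
t=7: [233, 232, 232, 233, 233, 232]
t=8: [426, 426, 426, 426, 426, 426]
t=9: [240, 240, 240, 240, 240, 240]
t=10: [428, 428, 428, 428, 428, 428]
t=11: [236, 236, 236, 236, 236, 236]
t=12: [427, 427, 427, 427, 427, 427]
t=13: [238, 238, 238, 238, 238, 238]
t=14: [428, 428, 428, 428, 428, 428]

Answer: 4
Key observation: The state at step 10, [428, 428, 428, 428, 428, 428], reappears at step 14 — and no state repeats earlier — so the cycle the system enters has period 4.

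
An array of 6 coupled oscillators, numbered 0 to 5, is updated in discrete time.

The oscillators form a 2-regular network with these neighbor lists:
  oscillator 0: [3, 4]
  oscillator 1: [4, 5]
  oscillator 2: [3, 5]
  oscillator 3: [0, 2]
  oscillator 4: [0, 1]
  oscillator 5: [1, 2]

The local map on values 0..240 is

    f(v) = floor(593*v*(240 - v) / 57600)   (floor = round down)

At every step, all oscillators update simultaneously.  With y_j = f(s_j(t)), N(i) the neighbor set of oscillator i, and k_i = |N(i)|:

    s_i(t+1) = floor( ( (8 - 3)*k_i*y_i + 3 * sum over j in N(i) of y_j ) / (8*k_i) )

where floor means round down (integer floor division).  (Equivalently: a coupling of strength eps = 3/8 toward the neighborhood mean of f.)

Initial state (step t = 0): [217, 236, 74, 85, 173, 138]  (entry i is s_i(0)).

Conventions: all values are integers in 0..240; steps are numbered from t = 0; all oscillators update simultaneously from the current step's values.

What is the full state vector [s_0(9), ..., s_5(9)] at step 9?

Simulating step by step:
t=0: [217, 236, 74, 85, 173, 138]
t=1: [79, 54, 131, 117, 85, 115]
t=2: [134, 117, 147, 144, 128, 138]
t=3: [145, 147, 141, 142, 147, 144]
t=4: [141, 140, 142, 142, 140, 141]
t=5: [143, 143, 143, 143, 143, 143]
t=6: [142, 142, 142, 142, 142, 142]
t=7: [143, 143, 143, 143, 143, 143]
t=8: [142, 142, 142, 142, 142, 142]
t=9: [143, 143, 143, 143, 143, 143]

Answer: [143, 143, 143, 143, 143, 143]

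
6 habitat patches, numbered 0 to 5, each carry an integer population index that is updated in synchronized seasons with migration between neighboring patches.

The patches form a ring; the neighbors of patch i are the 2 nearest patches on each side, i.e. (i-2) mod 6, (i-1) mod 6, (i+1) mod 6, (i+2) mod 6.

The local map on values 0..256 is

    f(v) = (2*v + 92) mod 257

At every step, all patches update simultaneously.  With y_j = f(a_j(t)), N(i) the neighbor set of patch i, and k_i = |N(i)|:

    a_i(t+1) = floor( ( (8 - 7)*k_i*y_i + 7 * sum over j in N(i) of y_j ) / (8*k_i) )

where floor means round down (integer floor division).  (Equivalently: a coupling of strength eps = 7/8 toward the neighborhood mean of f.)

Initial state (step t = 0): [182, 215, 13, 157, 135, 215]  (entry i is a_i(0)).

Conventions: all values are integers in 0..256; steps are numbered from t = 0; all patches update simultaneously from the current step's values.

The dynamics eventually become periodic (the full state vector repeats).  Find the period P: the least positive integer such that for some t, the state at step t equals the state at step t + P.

Answer: 16
Key observation: The state at step 11, [173, 173, 173, 173, 173, 173], reappears at step 27 — and no state repeats earlier — so the cycle the system enters has period 16.

Derivation:
t=0: [182, 215, 13, 157, 135, 215]
t=1: [77, 104, 115, 70, 116, 101]
t=2: [77, 132, 136, 75, 135, 133]
t=3: [120, 164, 164, 120, 165, 164]
t=4: [152, 124, 124, 152, 124, 124]
t=5: [90, 107, 107, 90, 107, 107]
t=6: [44, 34, 34, 44, 34, 34]
t=7: [162, 168, 168, 162, 168, 168]
t=8: [169, 165, 165, 169, 165, 165]
t=9: [166, 168, 168, 166, 168, 168]
t=10: [170, 169, 169, 170, 169, 169]
t=11: [173, 173, 173, 173, 173, 173]
t=12: [181, 181, 181, 181, 181, 181]
t=13: [197, 197, 197, 197, 197, 197]
t=14: [229, 229, 229, 229, 229, 229]
t=15: [36, 36, 36, 36, 36, 36]
t=16: [164, 164, 164, 164, 164, 164]
t=17: [163, 163, 163, 163, 163, 163]
t=18: [161, 161, 161, 161, 161, 161]
t=19: [157, 157, 157, 157, 157, 157]
t=20: [149, 149, 149, 149, 149, 149]
t=21: [133, 133, 133, 133, 133, 133]
t=22: [101, 101, 101, 101, 101, 101]
t=23: [37, 37, 37, 37, 37, 37]
t=24: [166, 166, 166, 166, 166, 166]
t=25: [167, 167, 167, 167, 167, 167]
t=26: [169, 169, 169, 169, 169, 169]
t=27: [173, 173, 173, 173, 173, 173]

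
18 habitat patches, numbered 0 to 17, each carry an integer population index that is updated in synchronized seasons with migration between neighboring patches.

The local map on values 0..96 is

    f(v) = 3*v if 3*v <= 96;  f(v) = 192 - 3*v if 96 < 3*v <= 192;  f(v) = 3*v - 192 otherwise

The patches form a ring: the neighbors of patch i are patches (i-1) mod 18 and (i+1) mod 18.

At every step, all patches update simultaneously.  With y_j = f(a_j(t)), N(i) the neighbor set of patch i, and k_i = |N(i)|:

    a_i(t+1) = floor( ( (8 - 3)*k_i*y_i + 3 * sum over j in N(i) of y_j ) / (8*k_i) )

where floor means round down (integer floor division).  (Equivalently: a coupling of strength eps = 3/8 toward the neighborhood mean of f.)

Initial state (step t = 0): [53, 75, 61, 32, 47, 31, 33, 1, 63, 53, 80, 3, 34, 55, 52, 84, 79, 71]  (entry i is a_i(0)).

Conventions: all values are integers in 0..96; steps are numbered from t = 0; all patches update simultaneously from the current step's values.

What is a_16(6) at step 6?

Answer: a_16(6) = 87

Derivation:
t=0: [53, 75, 61, 32, 47, 31, 33, 1, 63, 53, 80, 3, 34, 55, 52, 84, 79, 71]
t=1: [30, 28, 29, 71, 67, 85, 76, 19, 8, 30, 37, 31, 63, 40, 38, 52, 43, 27]
t=2: [87, 85, 74, 31, 21, 47, 45, 46, 42, 75, 84, 73, 32, 60, 69, 48, 61, 79]
t=3: [63, 57, 48, 75, 66, 54, 55, 56, 57, 44, 48, 46, 67, 28, 20, 34, 23, 42]
t=4: [18, 22, 40, 30, 15, 24, 27, 24, 28, 50, 51, 44, 31, 65, 70, 80, 72, 54]
t=5: [51, 64, 74, 78, 58, 68, 77, 75, 73, 49, 43, 62, 69, 22, 20, 37, 29, 33]
t=6: [41, 12, 26, 35, 21, 18, 32, 33, 31, 45, 48, 18, 22, 55, 65, 78, 87, 81]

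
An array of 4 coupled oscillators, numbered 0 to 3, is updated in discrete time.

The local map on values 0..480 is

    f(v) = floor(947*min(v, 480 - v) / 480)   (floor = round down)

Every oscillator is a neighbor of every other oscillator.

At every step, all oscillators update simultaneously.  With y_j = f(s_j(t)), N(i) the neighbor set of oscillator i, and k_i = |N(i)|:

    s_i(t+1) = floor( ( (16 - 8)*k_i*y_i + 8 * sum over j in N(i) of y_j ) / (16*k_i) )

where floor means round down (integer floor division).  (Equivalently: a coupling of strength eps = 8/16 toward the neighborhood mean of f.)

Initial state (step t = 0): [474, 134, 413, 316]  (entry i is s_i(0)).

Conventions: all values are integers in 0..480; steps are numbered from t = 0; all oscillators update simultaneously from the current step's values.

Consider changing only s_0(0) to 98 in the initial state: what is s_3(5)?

Answer: s_3(5) = 379
Key observation: This trace re-runs the system from the modified initial state.

Derivation:
t=0: [98, 134, 413, 316]
t=1: [216, 240, 196, 259]
t=2: [428, 444, 415, 432]
t=3: [99, 89, 108, 97]
t=4: [194, 187, 200, 192]
t=5: [381, 376, 385, 379]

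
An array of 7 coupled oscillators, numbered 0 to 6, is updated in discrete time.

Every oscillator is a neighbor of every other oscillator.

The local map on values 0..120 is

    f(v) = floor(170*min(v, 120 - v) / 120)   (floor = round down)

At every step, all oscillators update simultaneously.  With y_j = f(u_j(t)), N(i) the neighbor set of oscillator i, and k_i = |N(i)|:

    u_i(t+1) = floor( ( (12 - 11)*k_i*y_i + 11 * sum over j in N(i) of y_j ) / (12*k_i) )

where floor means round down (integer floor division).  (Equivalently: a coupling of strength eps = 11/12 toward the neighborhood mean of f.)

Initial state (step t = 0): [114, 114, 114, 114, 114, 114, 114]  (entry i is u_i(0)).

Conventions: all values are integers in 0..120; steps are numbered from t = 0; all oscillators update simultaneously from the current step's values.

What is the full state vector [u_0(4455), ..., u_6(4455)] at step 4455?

Simulating step by step:
t=0: [114, 114, 114, 114, 114, 114, 114]
t=1: [8, 8, 8, 8, 8, 8, 8]
t=2: [11, 11, 11, 11, 11, 11, 11]
t=3: [15, 15, 15, 15, 15, 15, 15]
t=4: [21, 21, 21, 21, 21, 21, 21]
t=5: [29, 29, 29, 29, 29, 29, 29]
t=6: [41, 41, 41, 41, 41, 41, 41]
t=7: [58, 58, 58, 58, 58, 58, 58]
t=8: [82, 82, 82, 82, 82, 82, 82]
t=9: [53, 53, 53, 53, 53, 53, 53]
t=10: [75, 75, 75, 75, 75, 75, 75]
t=11: [63, 63, 63, 63, 63, 63, 63]
t=12: [80, 80, 80, 80, 80, 80, 80]
t=13: [56, 56, 56, 56, 56, 56, 56]
t=14: [79, 79, 79, 79, 79, 79, 79]
t=15: [58, 58, 58, 58, 58, 58, 58]

Answer: [58, 58, 58, 58, 58, 58, 58]
Key observation: The state at step 7, [58, 58, 58, 58, 58, 58, 58], reappears at step 15: the system is in a cycle of period 8 from step 7 on.  Therefore the state at step 4455 equals the state at step 7 + ((4455 - 7) mod 8) = 7, which is [58, 58, 58, 58, 58, 58, 58].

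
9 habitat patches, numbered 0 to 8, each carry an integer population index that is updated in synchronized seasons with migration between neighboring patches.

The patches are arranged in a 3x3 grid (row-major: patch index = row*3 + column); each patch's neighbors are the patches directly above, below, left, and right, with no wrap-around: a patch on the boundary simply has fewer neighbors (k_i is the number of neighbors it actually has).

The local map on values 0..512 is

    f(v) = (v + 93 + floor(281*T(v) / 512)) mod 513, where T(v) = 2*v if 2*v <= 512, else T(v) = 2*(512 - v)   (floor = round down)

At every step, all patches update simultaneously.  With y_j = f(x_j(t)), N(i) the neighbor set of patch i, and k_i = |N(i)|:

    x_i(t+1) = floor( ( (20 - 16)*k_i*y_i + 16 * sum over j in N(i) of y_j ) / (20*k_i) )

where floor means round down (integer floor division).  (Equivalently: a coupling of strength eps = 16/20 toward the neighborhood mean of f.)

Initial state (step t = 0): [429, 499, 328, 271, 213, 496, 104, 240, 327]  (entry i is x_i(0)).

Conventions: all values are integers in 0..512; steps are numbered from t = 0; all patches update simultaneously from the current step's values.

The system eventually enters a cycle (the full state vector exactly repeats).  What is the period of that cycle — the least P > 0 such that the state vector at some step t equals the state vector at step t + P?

Simulating step by step:
t=0: [429, 499, 328, 271, 213, 496, 104, 240, 327]
t=1: [103, 81, 96, 139, 82, 83, 141, 135, 92]
t=2: [320, 283, 270, 333, 310, 278, 381, 325, 314]
t=3: [111, 112, 114, 108, 111, 112, 108, 108, 111]
t=4: [323, 327, 328, 322, 323, 327, 319, 322, 323]
t=5: [110, 109, 109, 110, 110, 109, 110, 110, 110]
t=6: [322, 322, 321, 323, 322, 322, 323, 323, 322]
t=7: [110, 110, 110, 110, 110, 110, 110, 110, 110]
t=8: [323, 323, 323, 323, 323, 323, 323, 323, 323]
t=9: [110, 110, 110, 110, 110, 110, 110, 110, 110]

Answer: 2
Key observation: The state at step 7, [110, 110, 110, 110, 110, 110, 110, 110, 110], reappears at step 9 — and no state repeats earlier — so the cycle the system enters has period 2.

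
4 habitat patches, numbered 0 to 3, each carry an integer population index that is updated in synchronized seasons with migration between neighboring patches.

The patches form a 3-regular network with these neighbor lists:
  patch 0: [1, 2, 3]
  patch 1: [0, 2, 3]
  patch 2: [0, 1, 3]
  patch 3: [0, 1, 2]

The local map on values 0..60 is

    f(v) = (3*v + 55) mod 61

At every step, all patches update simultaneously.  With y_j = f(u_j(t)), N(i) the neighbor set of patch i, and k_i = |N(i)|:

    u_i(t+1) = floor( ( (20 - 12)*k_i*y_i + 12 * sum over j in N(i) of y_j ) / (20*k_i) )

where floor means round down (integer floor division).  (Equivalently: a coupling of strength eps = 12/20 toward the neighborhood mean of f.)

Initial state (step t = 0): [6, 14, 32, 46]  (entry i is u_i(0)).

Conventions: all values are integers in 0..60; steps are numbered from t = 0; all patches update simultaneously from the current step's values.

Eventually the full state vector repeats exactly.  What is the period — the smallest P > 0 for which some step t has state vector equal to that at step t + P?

Simulating step by step:
t=0: [6, 14, 32, 46]
t=1: [19, 24, 23, 19]
t=2: [32, 22, 22, 32]
t=3: [41, 47, 47, 41]
t=4: [38, 30, 30, 38]
t=5: [37, 32, 32, 37]
t=6: [38, 35, 35, 38]
t=7: [43, 41, 41, 43]
t=8: [23, 34, 34, 23]
t=9: [15, 21, 21, 15]
t=10: [46, 49, 49, 46]
t=11: [13, 15, 15, 13]
t=12: [35, 36, 36, 35]
t=13: [39, 39, 39, 39]
t=14: [50, 50, 50, 50]
t=15: [22, 22, 22, 22]
t=16: [60, 60, 60, 60]
t=17: [52, 52, 52, 52]
t=18: [28, 28, 28, 28]
t=19: [17, 17, 17, 17]
t=20: [45, 45, 45, 45]
t=21: [7, 7, 7, 7]
t=22: [15, 15, 15, 15]
t=23: [39, 39, 39, 39]

Answer: 10
Key observation: The state at step 13, [39, 39, 39, 39], reappears at step 23 — and no state repeats earlier — so the cycle the system enters has period 10.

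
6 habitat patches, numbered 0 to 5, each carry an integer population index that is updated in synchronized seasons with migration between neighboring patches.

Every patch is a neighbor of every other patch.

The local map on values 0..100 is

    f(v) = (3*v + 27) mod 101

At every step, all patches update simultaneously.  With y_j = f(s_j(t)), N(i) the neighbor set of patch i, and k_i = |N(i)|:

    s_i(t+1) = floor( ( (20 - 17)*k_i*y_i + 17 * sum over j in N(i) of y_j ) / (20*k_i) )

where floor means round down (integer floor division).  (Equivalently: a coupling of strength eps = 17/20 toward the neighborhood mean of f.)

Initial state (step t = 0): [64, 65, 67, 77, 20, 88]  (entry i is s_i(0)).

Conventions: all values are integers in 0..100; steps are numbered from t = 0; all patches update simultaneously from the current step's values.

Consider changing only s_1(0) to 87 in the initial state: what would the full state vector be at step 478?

Answer: [37, 37, 37, 37, 37, 37]
Key observation: The state at step 3, [37, 37, 37, 37, 37, 37], reappears at step 4: the system is in a cycle of period 1 from step 3 on.  Therefore the state at step 478 equals the state at step 3 + ((478 - 3) mod 1) = 3, which is [37, 37, 37, 37, 37, 37].

Derivation:
t=0: [64, 87, 67, 77, 20, 88]
t=1: [61, 59, 60, 60, 59, 59]
t=2: [3, 4, 3, 3, 4, 4]
t=3: [37, 37, 37, 37, 37, 37]
t=4: [37, 37, 37, 37, 37, 37]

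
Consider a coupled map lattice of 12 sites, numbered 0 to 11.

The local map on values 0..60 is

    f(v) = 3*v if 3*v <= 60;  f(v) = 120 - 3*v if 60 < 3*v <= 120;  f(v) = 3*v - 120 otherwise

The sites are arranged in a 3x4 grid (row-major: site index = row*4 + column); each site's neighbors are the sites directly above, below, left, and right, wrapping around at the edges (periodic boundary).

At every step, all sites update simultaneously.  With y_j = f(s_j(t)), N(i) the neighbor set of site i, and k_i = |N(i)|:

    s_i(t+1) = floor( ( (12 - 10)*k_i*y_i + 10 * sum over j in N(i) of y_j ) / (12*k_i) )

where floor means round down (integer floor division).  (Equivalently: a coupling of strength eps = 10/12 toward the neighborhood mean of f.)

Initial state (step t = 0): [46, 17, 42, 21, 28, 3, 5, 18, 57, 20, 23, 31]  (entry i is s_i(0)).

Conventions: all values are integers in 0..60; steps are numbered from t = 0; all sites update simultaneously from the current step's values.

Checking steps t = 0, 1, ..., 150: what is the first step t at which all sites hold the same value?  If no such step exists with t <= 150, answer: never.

Simulating step by step:
t=0: [46, 17, 42, 21, 28, 3, 5, 18, 57, 20, 23, 31]  (not all equal)
t=1: [43, 27, 37, 31, 33, 35, 27, 37, 37, 43, 31, 48]  (not all equal)
t=2: [21, 15, 29, 15, 12, 25, 19, 24, 14, 20, 21, 19]  (not all equal)
t=3: [44, 48, 48, 48, 46, 48, 47, 48, 50, 49, 52, 49]  (not all equal)
t=4: [22, 22, 25, 22, 21, 22, 26, 22, 22, 28, 26, 28]  (not all equal)
t=5: [54, 48, 47, 48, 54, 48, 47, 48, 47, 48, 40, 48]  (not all equal)
t=6: [30, 27, 17, 27, 30, 27, 17, 27, 31, 18, 18, 18]  (not all equal)
t=7: [33, 42, 46, 42, 33, 42, 46, 42, 39, 42, 52, 42]  (not all equal)
t=8: [11, 11, 16, 11, 11, 11, 16, 11, 11, 11, 16, 11]  (not all equal)
t=9: [33, 36, 41, 36, 33, 36, 41, 36, 33, 36, 41, 36]  (not all equal)
t=10: [17, 12, 6, 12, 17, 12, 6, 12, 17, 12, 6, 12]  (not all equal)
t=11: [44, 35, 25, 35, 44, 35, 25, 35, 44, 35, 25, 35]  (not all equal)
t=12: [13, 20, 32, 20, 13, 20, 32, 20, 13, 20, 32, 20]  (not all equal)
t=13: [47, 48, 39, 48, 47, 48, 39, 48, 47, 48, 39, 48]  (not all equal)
t=14: [22, 19, 11, 19, 22, 19, 11, 19, 22, 19, 11, 19]  (not all equal)
t=15: [55, 51, 43, 51, 55, 51, 43, 51, 55, 51, 43, 51]  (not all equal)
t=16: [40, 30, 19, 30, 40, 30, 19, 30, 40, 30, 19, 30]  (not all equal)
t=17: [12, 29, 45, 29, 12, 29, 45, 29, 12, 29, 45, 29]  (not all equal)
t=18: [34, 29, 22, 29, 34, 29, 22, 29, 34, 29, 22, 29]  (not all equal)
t=19: [24, 34, 45, 34, 24, 34, 45, 34, 24, 34, 45, 34]  (not all equal)
t=20: [35, 23, 16, 23, 35, 23, 16, 23, 35, 23, 16, 23]  (not all equal)
t=21: [30, 42, 49, 42, 30, 42, 49, 42, 30, 42, 49, 42]  (not all equal)
t=22: [20, 15, 18, 15, 20, 15, 18, 15, 20, 15, 18, 15]  (not all equal)
t=23: [53, 50, 50, 50, 53, 50, 50, 50, 53, 50, 50, 50]  (not all equal)
t=24: [35, 31, 30, 31, 35, 31, 30, 31, 35, 31, 30, 31]  (not all equal)
t=25: [20, 25, 28, 25, 20, 25, 28, 25, 20, 25, 28, 25]  (not all equal)
t=26: [53, 46, 39, 46, 53, 46, 39, 46, 53, 46, 39, 46]  (not all equal)
t=27: [30, 19, 9, 19, 30, 19, 9, 19, 30, 19, 9, 19]  (not all equal)
t=28: [41, 45, 39, 45, 41, 45, 39, 45, 41, 45, 39, 45]  (not all equal)
t=29: [8, 10, 8, 10, 8, 10, 8, 10, 8, 10, 8, 10]  (not all equal)
t=30: [26, 27, 26, 27, 26, 27, 26, 27, 26, 27, 26, 27]  (not all equal)
t=31: [40, 40, 40, 40, 40, 40, 40, 40, 40, 40, 40, 40]  (all equal)

Answer: 31
Key observation: Synchronization is absorbing here: once all sites are equal they stay equal, and step 31 is the first all-equal step.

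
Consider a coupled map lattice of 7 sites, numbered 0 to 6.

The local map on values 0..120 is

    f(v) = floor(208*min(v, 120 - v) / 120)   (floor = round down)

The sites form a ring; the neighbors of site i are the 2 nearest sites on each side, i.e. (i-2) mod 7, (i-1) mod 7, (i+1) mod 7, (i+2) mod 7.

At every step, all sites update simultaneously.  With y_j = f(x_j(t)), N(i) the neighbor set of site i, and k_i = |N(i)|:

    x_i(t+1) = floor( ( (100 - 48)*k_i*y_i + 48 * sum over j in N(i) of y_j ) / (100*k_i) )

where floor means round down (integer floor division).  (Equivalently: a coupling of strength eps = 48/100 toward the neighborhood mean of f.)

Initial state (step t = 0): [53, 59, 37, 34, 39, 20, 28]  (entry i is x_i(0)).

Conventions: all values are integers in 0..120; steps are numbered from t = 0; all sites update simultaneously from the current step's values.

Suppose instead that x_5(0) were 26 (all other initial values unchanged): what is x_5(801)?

Simulating step by step:
t=0: [53, 59, 37, 34, 39, 26, 28]
t=1: [78, 84, 71, 63, 60, 55, 61]
t=2: [78, 74, 84, 92, 99, 94, 93]
t=3: [65, 68, 60, 51, 42, 47, 51]
t=4: [92, 91, 95, 87, 80, 83, 86]
t=5: [50, 50, 49, 56, 62, 61, 57]
t=6: [89, 88, 87, 95, 97, 98, 95]
t=7: [50, 52, 52, 45, 42, 41, 44]
t=8: [83, 86, 85, 79, 75, 74, 77]
t=9: [65, 62, 63, 69, 74, 75, 71]
t=10: [92, 95, 94, 88, 82, 82, 85]
t=11: [50, 47, 48, 54, 60, 61, 57]
t=12: [88, 85, 86, 92, 99, 98, 95]
t=13: [52, 55, 54, 48, 41, 41, 45]
t=14: [87, 90, 89, 82, 75, 75, 79]
t=15: [60, 56, 57, 65, 72, 73, 68]
t=16: [98, 96, 96, 92, 86, 86, 90]
t=17: [42, 42, 43, 48, 54, 53, 50]
t=18: [76, 75, 76, 82, 88, 87, 84]
t=19: [72, 74, 72, 65, 59, 60, 64]
t=20: [86, 84, 86, 93, 98, 99, 94]
t=21: [54, 57, 54, 47, 41, 41, 46]
t=22: [89, 92, 89, 82, 75, 75, 81]
t=23: [57, 53, 56, 64, 72, 72, 65]
t=24: [94, 93, 94, 92, 87, 87, 92]
t=25: [46, 46, 46, 49, 53, 53, 49]
t=26: [81, 80, 81, 84, 87, 87, 84]
t=27: [65, 66, 65, 62, 59, 59, 62]
t=28: [96, 95, 96, 99, 100, 100, 99]
t=29: [39, 40, 39, 36, 35, 35, 36]
t=30: [65, 66, 65, 62, 61, 61, 62]
t=31: [96, 95, 96, 99, 100, 100, 99]

Answer: x_5(801) = 61
Key observation: The state at step 28, [96, 95, 96, 99, 100, 100, 99], reappears at step 31: the system is in a cycle of period 3 from step 28 on.  Therefore the state at step 801 equals the state at step 28 + ((801 - 28) mod 3) = 30, which is [65, 66, 65, 62, 61, 61, 62].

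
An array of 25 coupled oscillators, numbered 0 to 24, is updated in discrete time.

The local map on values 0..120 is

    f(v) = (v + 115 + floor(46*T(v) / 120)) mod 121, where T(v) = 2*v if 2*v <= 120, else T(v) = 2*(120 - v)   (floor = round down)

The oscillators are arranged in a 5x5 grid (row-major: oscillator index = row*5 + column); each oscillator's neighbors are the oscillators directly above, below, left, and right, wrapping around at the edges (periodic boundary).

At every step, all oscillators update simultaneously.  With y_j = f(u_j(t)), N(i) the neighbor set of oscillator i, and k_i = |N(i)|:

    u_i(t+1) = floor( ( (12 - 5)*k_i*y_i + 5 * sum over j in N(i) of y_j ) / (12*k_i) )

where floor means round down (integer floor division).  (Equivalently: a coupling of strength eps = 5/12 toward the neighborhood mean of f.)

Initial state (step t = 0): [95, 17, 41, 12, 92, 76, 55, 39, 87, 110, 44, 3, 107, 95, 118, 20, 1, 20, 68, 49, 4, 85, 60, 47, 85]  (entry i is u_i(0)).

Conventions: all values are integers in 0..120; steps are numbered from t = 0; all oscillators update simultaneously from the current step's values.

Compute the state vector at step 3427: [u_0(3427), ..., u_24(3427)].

Simulating step by step:
t=0: [95, 17, 41, 12, 92, 76, 55, 39, 87, 110, 44, 3, 107, 95, 118, 20, 1, 20, 68, 49, 4, 85, 60, 47, 85]
t=1: [87, 52, 59, 45, 97, 99, 85, 75, 92, 109, 79, 110, 97, 107, 104, 44, 97, 61, 89, 82, 36, 86, 87, 78, 88]
t=2: [99, 92, 95, 86, 104, 107, 103, 103, 103, 109, 102, 109, 107, 109, 108, 80, 103, 102, 105, 102, 73, 98, 104, 101, 100]
t=3: [108, 107, 108, 107, 109, 109, 109, 109, 109, 110, 109, 110, 110, 110, 110, 105, 109, 109, 109, 108, 104, 107, 109, 108, 108]
t=4: [110, 110, 110, 110, 110, 111, 110, 111, 110, 111, 110, 111, 111, 111, 111, 110, 110, 111, 111, 110, 110, 110, 110, 110, 110]
t=5: [111, 111, 111, 111, 111, 111, 111, 111, 111, 111, 111, 111, 111, 111, 111, 111, 111, 111, 111, 111, 111, 111, 111, 111, 111]
t=6: [111, 111, 111, 111, 111, 111, 111, 111, 111, 111, 111, 111, 111, 111, 111, 111, 111, 111, 111, 111, 111, 111, 111, 111, 111]

Answer: [111, 111, 111, 111, 111, 111, 111, 111, 111, 111, 111, 111, 111, 111, 111, 111, 111, 111, 111, 111, 111, 111, 111, 111, 111]
Key observation: The state at step 5, [111, 111, 111, 111, 111, 111, 111, 111, 111, 111, 111, 111, 111, 111, 111, 111, 111, 111, 111, 111, 111, 111, 111, 111, 111], reappears at step 6: the system is in a cycle of period 1 from step 5 on.  Therefore the state at step 3427 equals the state at step 5 + ((3427 - 5) mod 1) = 5, which is [111, 111, 111, 111, 111, 111, 111, 111, 111, 111, 111, 111, 111, 111, 111, 111, 111, 111, 111, 111, 111, 111, 111, 111, 111].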